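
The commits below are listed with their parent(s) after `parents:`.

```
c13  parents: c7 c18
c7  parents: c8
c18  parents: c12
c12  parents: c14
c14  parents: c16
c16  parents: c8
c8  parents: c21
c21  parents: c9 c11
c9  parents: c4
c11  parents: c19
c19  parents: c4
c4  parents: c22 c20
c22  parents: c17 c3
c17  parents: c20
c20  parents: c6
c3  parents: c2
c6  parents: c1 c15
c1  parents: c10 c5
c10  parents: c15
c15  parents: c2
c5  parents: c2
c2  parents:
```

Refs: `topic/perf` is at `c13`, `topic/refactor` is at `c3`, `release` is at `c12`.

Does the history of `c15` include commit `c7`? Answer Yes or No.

No

Ancestors of c15: {c15, c2}.
c7 is not in that set, so it is not an ancestor of c15.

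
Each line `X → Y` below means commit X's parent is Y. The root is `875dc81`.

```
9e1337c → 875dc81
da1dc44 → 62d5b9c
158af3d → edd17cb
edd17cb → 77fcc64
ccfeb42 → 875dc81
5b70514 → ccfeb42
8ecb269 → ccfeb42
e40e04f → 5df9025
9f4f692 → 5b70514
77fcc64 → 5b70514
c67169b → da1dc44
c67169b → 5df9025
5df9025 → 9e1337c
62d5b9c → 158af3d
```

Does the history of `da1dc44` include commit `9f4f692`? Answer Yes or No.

No

Ancestors of da1dc44: {158af3d, 5b70514, 62d5b9c, 77fcc64, 875dc81, ccfeb42, da1dc44, edd17cb}.
9f4f692 is not in that set, so it is not an ancestor of da1dc44.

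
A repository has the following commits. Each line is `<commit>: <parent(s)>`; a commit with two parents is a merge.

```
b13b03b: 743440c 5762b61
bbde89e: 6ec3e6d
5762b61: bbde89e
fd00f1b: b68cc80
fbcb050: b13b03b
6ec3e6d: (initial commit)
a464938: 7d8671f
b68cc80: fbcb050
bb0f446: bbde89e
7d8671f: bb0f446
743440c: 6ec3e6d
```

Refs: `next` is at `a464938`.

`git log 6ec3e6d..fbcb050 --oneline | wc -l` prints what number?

Reachable from fbcb050: {5762b61, 6ec3e6d, 743440c, b13b03b, bbde89e, fbcb050}.
Reachable from 6ec3e6d: {6ec3e6d}.
In fbcb050's history but not 6ec3e6d's: {5762b61, 743440c, b13b03b, bbde89e, fbcb050} — 5 commits.

5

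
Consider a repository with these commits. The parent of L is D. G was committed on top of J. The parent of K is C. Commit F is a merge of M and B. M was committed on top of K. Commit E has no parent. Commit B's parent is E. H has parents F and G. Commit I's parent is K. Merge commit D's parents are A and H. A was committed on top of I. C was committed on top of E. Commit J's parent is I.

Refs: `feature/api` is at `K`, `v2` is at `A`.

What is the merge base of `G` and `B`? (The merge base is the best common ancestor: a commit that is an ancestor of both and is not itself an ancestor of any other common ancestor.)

E

Ancestors of G: {C, E, G, I, J, K}.
Ancestors of B: {B, E}.
Common ancestors: {E}.
The only common ancestor is E, so it is the merge base.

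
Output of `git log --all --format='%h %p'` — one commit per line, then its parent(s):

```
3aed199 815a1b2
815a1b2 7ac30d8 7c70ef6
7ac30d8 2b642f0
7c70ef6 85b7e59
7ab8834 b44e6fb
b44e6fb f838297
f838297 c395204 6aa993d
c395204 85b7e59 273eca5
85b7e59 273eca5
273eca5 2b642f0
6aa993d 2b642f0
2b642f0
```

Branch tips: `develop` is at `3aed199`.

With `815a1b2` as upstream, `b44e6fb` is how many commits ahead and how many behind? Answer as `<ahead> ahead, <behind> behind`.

4 ahead, 3 behind

Reachable from b44e6fb: {273eca5, 2b642f0, 6aa993d, 85b7e59, b44e6fb, c395204, f838297}.
Reachable from 815a1b2: {273eca5, 2b642f0, 7ac30d8, 7c70ef6, 815a1b2, 85b7e59}.
Only in b44e6fb's history (ahead): {6aa993d, b44e6fb, c395204, f838297} — 4.
Only in 815a1b2's history (behind): {7ac30d8, 7c70ef6, 815a1b2} — 3.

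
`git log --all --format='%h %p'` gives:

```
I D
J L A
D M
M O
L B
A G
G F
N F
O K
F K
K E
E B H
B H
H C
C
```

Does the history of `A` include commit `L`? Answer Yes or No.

No

Ancestors of A: {A, B, C, E, F, G, H, K}.
L is not in that set, so it is not an ancestor of A.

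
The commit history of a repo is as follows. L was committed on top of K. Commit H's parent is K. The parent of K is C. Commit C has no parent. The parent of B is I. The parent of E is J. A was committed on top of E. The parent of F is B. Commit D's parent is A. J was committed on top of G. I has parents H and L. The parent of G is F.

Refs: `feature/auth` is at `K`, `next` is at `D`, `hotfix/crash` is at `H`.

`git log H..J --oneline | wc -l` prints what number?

Reachable from J: {B, C, F, G, H, I, J, K, L}.
Reachable from H: {C, H, K}.
In J's history but not H's: {B, F, G, I, J, L} — 6 commits.

6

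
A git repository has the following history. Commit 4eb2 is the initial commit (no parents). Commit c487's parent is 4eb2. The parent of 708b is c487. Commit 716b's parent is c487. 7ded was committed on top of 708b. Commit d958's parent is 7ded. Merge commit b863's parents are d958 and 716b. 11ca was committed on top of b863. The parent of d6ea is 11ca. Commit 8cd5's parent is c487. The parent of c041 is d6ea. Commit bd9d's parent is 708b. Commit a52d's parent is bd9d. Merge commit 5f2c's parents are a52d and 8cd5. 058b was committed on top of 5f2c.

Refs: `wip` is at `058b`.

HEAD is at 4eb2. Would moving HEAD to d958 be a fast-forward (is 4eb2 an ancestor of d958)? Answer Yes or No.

A fast-forward from 4eb2 to d958 is possible iff 4eb2 is an ancestor of d958.
Ancestors of d958: {4eb2, 708b, 7ded, c487, d958}.
4eb2 is among them, so fast-forward is possible.

Yes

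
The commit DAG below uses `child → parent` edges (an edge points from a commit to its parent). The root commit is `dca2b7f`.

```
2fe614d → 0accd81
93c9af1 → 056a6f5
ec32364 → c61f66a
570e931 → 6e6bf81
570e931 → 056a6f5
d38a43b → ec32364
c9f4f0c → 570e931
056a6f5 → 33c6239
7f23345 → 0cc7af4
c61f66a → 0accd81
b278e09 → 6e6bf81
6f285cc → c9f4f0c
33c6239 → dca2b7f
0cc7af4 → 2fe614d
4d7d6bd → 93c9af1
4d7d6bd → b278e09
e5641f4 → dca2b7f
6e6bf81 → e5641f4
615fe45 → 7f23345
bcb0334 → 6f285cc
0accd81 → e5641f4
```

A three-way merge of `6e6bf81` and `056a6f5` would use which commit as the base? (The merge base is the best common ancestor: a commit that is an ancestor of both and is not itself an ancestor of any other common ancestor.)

Ancestors of 6e6bf81: {6e6bf81, dca2b7f, e5641f4}.
Ancestors of 056a6f5: {056a6f5, 33c6239, dca2b7f}.
Common ancestors: {dca2b7f}.
The only common ancestor is dca2b7f, so it is the merge base.

dca2b7f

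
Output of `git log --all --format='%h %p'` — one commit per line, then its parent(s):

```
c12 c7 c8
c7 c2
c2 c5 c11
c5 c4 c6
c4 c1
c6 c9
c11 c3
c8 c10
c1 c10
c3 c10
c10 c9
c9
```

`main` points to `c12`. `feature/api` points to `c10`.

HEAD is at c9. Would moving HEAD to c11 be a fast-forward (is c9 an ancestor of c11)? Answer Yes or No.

Yes

A fast-forward from c9 to c11 is possible iff c9 is an ancestor of c11.
Ancestors of c11: {c10, c11, c3, c9}.
c9 is among them, so fast-forward is possible.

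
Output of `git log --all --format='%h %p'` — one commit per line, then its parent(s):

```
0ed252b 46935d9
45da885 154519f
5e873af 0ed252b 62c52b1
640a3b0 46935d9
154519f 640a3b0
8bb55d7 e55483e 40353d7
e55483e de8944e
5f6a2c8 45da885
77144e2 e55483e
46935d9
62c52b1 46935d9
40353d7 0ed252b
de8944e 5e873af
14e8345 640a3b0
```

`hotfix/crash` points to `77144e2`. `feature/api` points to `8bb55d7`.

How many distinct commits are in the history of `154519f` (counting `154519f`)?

3

Walking parent pointers from 154519f: reachable set = {154519f, 46935d9, 640a3b0}.
That is 3 commits.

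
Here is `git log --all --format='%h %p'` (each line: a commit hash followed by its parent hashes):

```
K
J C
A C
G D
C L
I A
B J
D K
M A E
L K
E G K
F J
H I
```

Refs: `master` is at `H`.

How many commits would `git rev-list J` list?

Walking parent pointers from J: reachable set = {C, J, K, L}.
That is 4 commits.

4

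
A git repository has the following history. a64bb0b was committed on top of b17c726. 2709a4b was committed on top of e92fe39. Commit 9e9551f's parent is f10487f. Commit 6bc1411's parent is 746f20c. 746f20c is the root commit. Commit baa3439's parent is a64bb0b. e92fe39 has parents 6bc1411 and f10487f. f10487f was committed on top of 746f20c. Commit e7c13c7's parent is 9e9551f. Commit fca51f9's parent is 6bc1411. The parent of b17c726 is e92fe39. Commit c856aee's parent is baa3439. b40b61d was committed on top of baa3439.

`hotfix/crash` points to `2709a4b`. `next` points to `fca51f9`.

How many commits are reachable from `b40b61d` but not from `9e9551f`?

6

Reachable from b40b61d: {6bc1411, 746f20c, a64bb0b, b17c726, b40b61d, baa3439, e92fe39, f10487f}.
Reachable from 9e9551f: {746f20c, 9e9551f, f10487f}.
In b40b61d's history but not 9e9551f's: {6bc1411, a64bb0b, b17c726, b40b61d, baa3439, e92fe39} — 6 commits.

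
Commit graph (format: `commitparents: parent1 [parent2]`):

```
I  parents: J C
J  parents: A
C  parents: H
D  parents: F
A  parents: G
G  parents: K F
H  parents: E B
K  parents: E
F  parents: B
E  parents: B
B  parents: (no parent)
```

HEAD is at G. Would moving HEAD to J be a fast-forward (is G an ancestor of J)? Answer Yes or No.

Yes

A fast-forward from G to J is possible iff G is an ancestor of J.
Ancestors of J: {A, B, E, F, G, J, K}.
G is among them, so fast-forward is possible.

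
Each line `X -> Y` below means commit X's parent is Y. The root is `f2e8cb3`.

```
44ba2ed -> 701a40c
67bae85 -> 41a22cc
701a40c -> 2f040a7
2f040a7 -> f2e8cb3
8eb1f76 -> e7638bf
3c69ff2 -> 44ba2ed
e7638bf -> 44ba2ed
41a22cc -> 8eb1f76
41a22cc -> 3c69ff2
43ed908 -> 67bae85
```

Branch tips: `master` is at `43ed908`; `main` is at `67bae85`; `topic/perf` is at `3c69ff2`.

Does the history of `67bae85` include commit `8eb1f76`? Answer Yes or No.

Yes

Ancestors of 67bae85 (commits reachable by following parents): {2f040a7, 3c69ff2, 41a22cc, 44ba2ed, 67bae85, 701a40c, 8eb1f76, e7638bf, f2e8cb3}.
8eb1f76 is in that set, so it is an ancestor of 67bae85.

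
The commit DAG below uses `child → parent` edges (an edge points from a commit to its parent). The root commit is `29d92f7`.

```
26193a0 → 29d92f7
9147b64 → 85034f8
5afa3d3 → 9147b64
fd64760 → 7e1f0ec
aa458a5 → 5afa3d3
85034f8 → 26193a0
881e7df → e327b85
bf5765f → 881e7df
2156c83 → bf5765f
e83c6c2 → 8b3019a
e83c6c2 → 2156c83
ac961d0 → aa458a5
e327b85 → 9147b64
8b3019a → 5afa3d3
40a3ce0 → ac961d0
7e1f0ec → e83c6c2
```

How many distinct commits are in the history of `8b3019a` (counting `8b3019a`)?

Walking parent pointers from 8b3019a: reachable set = {26193a0, 29d92f7, 5afa3d3, 85034f8, 8b3019a, 9147b64}.
That is 6 commits.

6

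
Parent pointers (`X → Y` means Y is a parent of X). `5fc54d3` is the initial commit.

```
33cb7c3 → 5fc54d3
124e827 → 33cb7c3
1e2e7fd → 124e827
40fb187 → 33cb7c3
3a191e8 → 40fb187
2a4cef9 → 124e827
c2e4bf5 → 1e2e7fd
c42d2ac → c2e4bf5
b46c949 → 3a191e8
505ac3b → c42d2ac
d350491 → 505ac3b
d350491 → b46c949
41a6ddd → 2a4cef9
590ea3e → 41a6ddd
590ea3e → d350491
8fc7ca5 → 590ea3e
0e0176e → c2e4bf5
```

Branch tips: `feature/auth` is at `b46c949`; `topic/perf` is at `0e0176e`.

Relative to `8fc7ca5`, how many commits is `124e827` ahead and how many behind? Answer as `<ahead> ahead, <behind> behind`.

Reachable from 124e827: {124e827, 33cb7c3, 5fc54d3}.
Reachable from 8fc7ca5: {124e827, 1e2e7fd, 2a4cef9, 33cb7c3, 3a191e8, 40fb187, 41a6ddd, 505ac3b, 590ea3e, 5fc54d3, 8fc7ca5, b46c949, c2e4bf5, c42d2ac, d350491}.
Only in 124e827's history (ahead): {} — 0.
Only in 8fc7ca5's history (behind): {1e2e7fd, 2a4cef9, 3a191e8, 40fb187, 41a6ddd, 505ac3b, 590ea3e, 8fc7ca5, b46c949, c2e4bf5, c42d2ac, d350491} — 12.

0 ahead, 12 behind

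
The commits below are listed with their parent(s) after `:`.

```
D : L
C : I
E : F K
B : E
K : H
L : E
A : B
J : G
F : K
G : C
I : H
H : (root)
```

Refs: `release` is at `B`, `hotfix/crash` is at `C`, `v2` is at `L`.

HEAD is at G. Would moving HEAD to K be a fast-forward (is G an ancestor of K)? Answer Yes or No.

A fast-forward from G to K is possible iff G is an ancestor of K.
Ancestors of K: {H, K}.
G is not among them, so fast-forward is not possible.

No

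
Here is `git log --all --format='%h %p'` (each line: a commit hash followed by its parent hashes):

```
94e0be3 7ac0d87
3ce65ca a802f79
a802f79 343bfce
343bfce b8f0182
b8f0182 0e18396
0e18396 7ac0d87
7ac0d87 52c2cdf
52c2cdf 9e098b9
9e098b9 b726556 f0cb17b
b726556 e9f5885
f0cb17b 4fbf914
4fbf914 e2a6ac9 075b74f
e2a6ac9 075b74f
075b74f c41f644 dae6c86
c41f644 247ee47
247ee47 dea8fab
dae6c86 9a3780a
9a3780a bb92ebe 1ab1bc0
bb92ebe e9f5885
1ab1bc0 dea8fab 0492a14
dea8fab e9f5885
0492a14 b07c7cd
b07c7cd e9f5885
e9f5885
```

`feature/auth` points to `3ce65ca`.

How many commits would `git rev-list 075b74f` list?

11

Walking parent pointers from 075b74f: reachable set = {0492a14, 075b74f, 1ab1bc0, 247ee47, 9a3780a, b07c7cd, bb92ebe, c41f644, dae6c86, dea8fab, e9f5885}.
That is 11 commits.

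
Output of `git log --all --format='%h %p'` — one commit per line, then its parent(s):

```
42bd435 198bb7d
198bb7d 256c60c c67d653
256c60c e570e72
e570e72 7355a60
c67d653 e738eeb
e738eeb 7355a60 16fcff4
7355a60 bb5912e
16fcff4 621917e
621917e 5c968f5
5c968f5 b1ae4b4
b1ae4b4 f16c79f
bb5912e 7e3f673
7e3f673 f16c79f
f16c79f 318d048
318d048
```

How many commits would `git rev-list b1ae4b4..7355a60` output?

3

Reachable from 7355a60: {318d048, 7355a60, 7e3f673, bb5912e, f16c79f}.
Reachable from b1ae4b4: {318d048, b1ae4b4, f16c79f}.
In 7355a60's history but not b1ae4b4's: {7355a60, 7e3f673, bb5912e} — 3 commits.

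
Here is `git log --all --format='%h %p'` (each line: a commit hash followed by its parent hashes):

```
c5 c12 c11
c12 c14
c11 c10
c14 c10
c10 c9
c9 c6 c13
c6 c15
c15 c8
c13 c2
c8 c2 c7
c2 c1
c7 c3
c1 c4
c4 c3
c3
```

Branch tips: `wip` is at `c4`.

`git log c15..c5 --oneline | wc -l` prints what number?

Reachable from c5: {c1, c10, c11, c12, c13, c14, c15, c2, c3, c4, c5, c6, c7, c8, c9}.
Reachable from c15: {c1, c15, c2, c3, c4, c7, c8}.
In c5's history but not c15's: {c10, c11, c12, c13, c14, c5, c6, c9} — 8 commits.

8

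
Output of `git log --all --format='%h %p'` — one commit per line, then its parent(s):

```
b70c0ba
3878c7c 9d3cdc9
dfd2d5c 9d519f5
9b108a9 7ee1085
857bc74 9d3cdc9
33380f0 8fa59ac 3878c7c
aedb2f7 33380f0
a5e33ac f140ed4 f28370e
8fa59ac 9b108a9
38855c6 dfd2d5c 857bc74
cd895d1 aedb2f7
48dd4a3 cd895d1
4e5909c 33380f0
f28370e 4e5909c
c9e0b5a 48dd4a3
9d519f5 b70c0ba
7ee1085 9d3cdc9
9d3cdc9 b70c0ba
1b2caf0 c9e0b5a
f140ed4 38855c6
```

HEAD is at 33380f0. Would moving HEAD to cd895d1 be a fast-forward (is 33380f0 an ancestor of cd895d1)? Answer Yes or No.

A fast-forward from 33380f0 to cd895d1 is possible iff 33380f0 is an ancestor of cd895d1.
Ancestors of cd895d1: {33380f0, 3878c7c, 7ee1085, 8fa59ac, 9b108a9, 9d3cdc9, aedb2f7, b70c0ba, cd895d1}.
33380f0 is among them, so fast-forward is possible.

Yes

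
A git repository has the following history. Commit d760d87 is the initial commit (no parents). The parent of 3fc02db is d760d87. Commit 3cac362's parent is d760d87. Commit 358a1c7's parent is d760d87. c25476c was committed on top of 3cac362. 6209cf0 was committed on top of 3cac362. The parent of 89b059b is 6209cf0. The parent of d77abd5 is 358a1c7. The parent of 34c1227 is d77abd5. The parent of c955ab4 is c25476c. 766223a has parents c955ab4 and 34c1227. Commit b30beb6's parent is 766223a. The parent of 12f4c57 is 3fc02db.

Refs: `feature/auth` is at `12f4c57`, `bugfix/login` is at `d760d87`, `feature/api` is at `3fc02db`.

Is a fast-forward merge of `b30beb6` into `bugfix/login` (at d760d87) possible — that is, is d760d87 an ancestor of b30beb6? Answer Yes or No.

Yes

A fast-forward from d760d87 to b30beb6 is possible iff d760d87 is an ancestor of b30beb6.
Ancestors of b30beb6: {34c1227, 358a1c7, 3cac362, 766223a, b30beb6, c25476c, c955ab4, d760d87, d77abd5}.
d760d87 is among them, so fast-forward is possible.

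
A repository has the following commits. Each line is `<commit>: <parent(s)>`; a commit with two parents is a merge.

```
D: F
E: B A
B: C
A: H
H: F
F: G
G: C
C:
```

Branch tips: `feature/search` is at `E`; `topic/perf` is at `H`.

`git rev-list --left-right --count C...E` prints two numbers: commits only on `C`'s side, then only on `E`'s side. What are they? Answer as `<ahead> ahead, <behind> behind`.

0 ahead, 6 behind

Reachable from C: {C}.
Reachable from E: {A, B, C, E, F, G, H}.
Only in C's history (ahead): {} — 0.
Only in E's history (behind): {A, B, E, F, G, H} — 6.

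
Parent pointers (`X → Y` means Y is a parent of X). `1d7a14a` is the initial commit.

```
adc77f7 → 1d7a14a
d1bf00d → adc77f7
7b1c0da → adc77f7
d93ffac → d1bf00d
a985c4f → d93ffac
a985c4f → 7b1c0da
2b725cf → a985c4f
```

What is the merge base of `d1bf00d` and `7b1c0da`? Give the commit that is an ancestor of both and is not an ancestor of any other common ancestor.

adc77f7

Ancestors of d1bf00d: {1d7a14a, adc77f7, d1bf00d}.
Ancestors of 7b1c0da: {1d7a14a, 7b1c0da, adc77f7}.
Common ancestors: {1d7a14a, adc77f7}.
Among these, adc77f7 is not an ancestor of any other common ancestor — it is the merge base.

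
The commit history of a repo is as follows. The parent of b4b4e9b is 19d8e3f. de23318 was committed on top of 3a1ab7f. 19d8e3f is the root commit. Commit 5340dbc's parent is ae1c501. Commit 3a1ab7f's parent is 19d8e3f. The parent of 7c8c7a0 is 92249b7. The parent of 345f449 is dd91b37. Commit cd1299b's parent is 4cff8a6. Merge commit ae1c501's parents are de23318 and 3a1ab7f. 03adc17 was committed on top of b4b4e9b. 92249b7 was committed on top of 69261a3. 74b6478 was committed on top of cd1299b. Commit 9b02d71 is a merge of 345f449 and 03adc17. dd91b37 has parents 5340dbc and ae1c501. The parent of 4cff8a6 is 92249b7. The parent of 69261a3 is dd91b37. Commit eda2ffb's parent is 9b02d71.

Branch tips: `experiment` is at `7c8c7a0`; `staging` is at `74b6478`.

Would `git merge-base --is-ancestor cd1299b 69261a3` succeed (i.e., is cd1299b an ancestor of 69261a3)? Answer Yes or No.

No

Ancestors of 69261a3: {19d8e3f, 3a1ab7f, 5340dbc, 69261a3, ae1c501, dd91b37, de23318}.
cd1299b is not in that set, so it is not an ancestor of 69261a3.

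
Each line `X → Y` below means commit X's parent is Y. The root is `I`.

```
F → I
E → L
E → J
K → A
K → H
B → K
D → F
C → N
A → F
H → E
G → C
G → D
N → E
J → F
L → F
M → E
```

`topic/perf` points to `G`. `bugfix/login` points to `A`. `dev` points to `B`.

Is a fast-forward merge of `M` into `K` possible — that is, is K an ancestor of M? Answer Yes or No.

No

A fast-forward from K to M is possible iff K is an ancestor of M.
Ancestors of M: {E, F, I, J, L, M}.
K is not among them, so fast-forward is not possible.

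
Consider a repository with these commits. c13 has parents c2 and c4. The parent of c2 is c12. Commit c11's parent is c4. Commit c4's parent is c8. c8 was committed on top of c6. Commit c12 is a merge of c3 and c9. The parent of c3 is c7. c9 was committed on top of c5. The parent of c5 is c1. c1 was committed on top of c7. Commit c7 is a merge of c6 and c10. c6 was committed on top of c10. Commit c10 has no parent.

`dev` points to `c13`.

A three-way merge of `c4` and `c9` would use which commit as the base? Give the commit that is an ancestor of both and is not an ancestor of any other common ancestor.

Ancestors of c4: {c10, c4, c6, c8}.
Ancestors of c9: {c1, c10, c5, c6, c7, c9}.
Common ancestors: {c10, c6}.
Among these, c6 is not an ancestor of any other common ancestor — it is the merge base.

c6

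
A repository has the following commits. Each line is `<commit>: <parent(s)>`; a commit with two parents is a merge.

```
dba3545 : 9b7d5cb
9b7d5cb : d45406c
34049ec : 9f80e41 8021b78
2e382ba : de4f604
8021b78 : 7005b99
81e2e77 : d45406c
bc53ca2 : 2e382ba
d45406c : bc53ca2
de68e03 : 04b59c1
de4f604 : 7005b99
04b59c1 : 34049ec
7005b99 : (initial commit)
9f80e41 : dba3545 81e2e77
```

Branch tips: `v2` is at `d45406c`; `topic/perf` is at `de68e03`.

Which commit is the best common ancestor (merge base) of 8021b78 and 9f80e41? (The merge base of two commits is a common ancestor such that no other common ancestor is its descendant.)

Ancestors of 8021b78: {7005b99, 8021b78}.
Ancestors of 9f80e41: {2e382ba, 7005b99, 81e2e77, 9b7d5cb, 9f80e41, bc53ca2, d45406c, dba3545, de4f604}.
Common ancestors: {7005b99}.
The only common ancestor is 7005b99, so it is the merge base.

7005b99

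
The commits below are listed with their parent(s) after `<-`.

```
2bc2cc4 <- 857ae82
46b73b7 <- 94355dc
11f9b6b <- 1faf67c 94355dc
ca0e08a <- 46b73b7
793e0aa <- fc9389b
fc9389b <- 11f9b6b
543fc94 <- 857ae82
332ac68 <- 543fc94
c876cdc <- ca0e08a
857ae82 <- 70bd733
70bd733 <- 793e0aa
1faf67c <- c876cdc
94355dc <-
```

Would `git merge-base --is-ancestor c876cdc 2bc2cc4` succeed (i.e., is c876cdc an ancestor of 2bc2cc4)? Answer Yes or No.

Ancestors of 2bc2cc4 (commits reachable by following parents): {11f9b6b, 1faf67c, 2bc2cc4, 46b73b7, 70bd733, 793e0aa, 857ae82, 94355dc, c876cdc, ca0e08a, fc9389b}.
c876cdc is in that set, so it is an ancestor of 2bc2cc4.

Yes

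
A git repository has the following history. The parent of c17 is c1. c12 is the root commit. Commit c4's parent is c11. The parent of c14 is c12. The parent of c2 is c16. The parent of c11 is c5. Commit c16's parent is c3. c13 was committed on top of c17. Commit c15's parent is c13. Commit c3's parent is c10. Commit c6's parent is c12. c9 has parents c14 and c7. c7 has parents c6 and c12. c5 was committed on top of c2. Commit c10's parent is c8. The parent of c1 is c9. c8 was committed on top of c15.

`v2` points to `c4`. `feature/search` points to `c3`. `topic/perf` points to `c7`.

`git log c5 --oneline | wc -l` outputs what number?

Walking parent pointers from c5: reachable set = {c1, c10, c12, c13, c14, c15, c16, c17, c2, c3, c5, c6, c7, c8, c9}.
That is 15 commits.

15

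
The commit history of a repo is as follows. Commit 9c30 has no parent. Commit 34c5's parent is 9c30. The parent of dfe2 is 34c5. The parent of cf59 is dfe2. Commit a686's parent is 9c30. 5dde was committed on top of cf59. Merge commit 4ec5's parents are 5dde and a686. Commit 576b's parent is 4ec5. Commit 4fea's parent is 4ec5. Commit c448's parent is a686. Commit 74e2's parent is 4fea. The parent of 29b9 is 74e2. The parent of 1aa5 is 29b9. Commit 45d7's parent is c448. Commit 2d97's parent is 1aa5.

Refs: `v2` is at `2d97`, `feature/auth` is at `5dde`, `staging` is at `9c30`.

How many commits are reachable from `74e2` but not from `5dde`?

Reachable from 74e2: {34c5, 4ec5, 4fea, 5dde, 74e2, 9c30, a686, cf59, dfe2}.
Reachable from 5dde: {34c5, 5dde, 9c30, cf59, dfe2}.
In 74e2's history but not 5dde's: {4ec5, 4fea, 74e2, a686} — 4 commits.

4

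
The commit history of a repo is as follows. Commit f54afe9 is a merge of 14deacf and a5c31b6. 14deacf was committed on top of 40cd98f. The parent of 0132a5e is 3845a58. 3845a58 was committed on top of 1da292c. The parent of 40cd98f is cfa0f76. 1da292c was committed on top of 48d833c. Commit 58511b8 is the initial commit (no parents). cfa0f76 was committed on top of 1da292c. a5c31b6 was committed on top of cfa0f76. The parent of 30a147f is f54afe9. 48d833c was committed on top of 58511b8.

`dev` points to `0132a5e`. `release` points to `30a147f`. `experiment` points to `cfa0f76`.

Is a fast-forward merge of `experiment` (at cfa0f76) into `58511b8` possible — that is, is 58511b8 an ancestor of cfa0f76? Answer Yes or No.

A fast-forward from 58511b8 to cfa0f76 is possible iff 58511b8 is an ancestor of cfa0f76.
Ancestors of cfa0f76: {1da292c, 48d833c, 58511b8, cfa0f76}.
58511b8 is among them, so fast-forward is possible.

Yes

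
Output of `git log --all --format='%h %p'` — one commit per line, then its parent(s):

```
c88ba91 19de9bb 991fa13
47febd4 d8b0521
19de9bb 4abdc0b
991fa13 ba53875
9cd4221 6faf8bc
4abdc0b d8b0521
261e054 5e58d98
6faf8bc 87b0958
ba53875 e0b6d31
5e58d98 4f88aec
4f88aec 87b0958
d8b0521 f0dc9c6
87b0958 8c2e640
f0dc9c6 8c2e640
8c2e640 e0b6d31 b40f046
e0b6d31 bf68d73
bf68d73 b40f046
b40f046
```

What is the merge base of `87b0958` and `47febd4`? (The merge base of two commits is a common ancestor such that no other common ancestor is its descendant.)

Ancestors of 87b0958: {87b0958, 8c2e640, b40f046, bf68d73, e0b6d31}.
Ancestors of 47febd4: {47febd4, 8c2e640, b40f046, bf68d73, d8b0521, e0b6d31, f0dc9c6}.
Common ancestors: {8c2e640, b40f046, bf68d73, e0b6d31}.
Among these, 8c2e640 is not an ancestor of any other common ancestor — it is the merge base.

8c2e640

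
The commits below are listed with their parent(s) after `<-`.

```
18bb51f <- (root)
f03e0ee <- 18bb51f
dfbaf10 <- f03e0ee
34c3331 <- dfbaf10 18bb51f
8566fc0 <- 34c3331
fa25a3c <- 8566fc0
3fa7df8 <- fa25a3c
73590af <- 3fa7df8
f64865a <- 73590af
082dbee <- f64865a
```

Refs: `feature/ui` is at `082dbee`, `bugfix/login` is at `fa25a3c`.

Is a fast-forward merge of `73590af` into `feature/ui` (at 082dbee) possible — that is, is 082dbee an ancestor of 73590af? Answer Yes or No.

A fast-forward from 082dbee to 73590af is possible iff 082dbee is an ancestor of 73590af.
Ancestors of 73590af: {18bb51f, 34c3331, 3fa7df8, 73590af, 8566fc0, dfbaf10, f03e0ee, fa25a3c}.
082dbee is not among them, so fast-forward is not possible.

No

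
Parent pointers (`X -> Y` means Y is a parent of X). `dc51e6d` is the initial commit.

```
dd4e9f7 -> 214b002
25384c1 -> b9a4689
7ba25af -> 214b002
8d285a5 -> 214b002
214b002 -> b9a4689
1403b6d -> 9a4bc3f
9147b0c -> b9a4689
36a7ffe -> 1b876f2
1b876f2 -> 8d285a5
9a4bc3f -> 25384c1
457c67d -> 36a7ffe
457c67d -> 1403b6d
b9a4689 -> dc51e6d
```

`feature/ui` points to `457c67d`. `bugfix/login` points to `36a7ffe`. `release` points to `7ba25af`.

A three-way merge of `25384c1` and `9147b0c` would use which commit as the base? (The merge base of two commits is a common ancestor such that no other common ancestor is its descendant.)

b9a4689

Ancestors of 25384c1: {25384c1, b9a4689, dc51e6d}.
Ancestors of 9147b0c: {9147b0c, b9a4689, dc51e6d}.
Common ancestors: {b9a4689, dc51e6d}.
Among these, b9a4689 is not an ancestor of any other common ancestor — it is the merge base.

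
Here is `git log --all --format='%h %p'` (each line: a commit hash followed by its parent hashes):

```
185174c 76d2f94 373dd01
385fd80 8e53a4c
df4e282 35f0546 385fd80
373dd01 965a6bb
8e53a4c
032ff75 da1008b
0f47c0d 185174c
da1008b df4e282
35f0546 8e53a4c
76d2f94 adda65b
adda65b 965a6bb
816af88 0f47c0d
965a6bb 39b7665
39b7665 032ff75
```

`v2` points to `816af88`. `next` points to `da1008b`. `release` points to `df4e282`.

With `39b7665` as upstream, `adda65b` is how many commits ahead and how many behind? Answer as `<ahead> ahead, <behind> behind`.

2 ahead, 0 behind

Reachable from adda65b: {032ff75, 35f0546, 385fd80, 39b7665, 8e53a4c, 965a6bb, adda65b, da1008b, df4e282}.
Reachable from 39b7665: {032ff75, 35f0546, 385fd80, 39b7665, 8e53a4c, da1008b, df4e282}.
Only in adda65b's history (ahead): {965a6bb, adda65b} — 2.
Only in 39b7665's history (behind): {} — 0.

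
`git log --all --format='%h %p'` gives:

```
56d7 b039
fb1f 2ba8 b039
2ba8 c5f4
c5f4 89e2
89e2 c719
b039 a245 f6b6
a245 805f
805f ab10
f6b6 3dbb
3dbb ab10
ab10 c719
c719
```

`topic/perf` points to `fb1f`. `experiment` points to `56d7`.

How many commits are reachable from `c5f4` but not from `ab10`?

Reachable from c5f4: {89e2, c5f4, c719}.
Reachable from ab10: {ab10, c719}.
In c5f4's history but not ab10's: {89e2, c5f4} — 2 commits.

2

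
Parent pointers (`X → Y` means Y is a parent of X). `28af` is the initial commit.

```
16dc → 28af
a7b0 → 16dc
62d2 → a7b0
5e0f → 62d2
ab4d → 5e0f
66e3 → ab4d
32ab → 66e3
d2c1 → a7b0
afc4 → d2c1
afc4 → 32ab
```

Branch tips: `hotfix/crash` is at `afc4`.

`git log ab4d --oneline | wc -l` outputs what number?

6

Walking parent pointers from ab4d: reachable set = {16dc, 28af, 5e0f, 62d2, a7b0, ab4d}.
That is 6 commits.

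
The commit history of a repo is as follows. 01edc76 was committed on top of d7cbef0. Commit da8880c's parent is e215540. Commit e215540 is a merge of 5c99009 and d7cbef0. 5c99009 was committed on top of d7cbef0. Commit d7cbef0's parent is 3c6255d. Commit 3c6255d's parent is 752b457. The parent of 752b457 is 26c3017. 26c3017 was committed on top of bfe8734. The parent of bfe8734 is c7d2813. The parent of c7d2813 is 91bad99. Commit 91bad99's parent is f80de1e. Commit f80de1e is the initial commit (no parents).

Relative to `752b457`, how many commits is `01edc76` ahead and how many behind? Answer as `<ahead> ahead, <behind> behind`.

Reachable from 01edc76: {01edc76, 26c3017, 3c6255d, 752b457, 91bad99, bfe8734, c7d2813, d7cbef0, f80de1e}.
Reachable from 752b457: {26c3017, 752b457, 91bad99, bfe8734, c7d2813, f80de1e}.
Only in 01edc76's history (ahead): {01edc76, 3c6255d, d7cbef0} — 3.
Only in 752b457's history (behind): {} — 0.

3 ahead, 0 behind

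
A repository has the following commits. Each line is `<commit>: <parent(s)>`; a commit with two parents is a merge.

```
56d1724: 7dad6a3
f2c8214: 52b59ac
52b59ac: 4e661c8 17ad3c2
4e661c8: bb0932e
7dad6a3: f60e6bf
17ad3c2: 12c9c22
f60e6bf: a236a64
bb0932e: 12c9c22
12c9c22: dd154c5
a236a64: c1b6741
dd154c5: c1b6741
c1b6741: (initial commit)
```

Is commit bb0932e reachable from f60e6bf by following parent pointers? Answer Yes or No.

No

Ancestors of f60e6bf: {a236a64, c1b6741, f60e6bf}.
bb0932e is not in that set, so it is not an ancestor of f60e6bf.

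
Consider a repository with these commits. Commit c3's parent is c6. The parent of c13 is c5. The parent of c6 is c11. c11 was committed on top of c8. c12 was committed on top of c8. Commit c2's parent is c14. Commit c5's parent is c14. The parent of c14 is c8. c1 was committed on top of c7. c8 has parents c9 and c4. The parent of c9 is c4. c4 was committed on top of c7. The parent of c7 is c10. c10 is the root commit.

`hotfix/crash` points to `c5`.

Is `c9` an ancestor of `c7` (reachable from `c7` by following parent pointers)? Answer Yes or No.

Ancestors of c7: {c10, c7}.
c9 is not in that set, so it is not an ancestor of c7.

No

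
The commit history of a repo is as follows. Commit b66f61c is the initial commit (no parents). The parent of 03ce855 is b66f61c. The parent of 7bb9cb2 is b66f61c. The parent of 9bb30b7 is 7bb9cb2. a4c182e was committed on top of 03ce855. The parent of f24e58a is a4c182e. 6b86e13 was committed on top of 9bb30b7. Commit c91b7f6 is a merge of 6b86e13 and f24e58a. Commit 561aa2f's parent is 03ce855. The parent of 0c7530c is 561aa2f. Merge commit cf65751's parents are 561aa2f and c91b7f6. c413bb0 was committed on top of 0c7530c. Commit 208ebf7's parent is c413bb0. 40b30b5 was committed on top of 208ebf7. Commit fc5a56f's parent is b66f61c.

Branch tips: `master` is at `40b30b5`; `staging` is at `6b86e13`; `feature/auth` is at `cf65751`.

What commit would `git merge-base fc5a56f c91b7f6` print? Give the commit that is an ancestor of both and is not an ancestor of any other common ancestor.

b66f61c

Ancestors of fc5a56f: {b66f61c, fc5a56f}.
Ancestors of c91b7f6: {03ce855, 6b86e13, 7bb9cb2, 9bb30b7, a4c182e, b66f61c, c91b7f6, f24e58a}.
Common ancestors: {b66f61c}.
The only common ancestor is b66f61c, so it is the merge base.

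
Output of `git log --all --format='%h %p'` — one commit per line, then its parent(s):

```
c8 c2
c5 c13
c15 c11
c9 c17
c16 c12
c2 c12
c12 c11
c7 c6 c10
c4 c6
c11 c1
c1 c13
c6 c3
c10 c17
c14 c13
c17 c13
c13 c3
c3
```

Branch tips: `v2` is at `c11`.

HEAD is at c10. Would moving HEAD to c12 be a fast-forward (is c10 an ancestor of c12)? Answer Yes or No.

A fast-forward from c10 to c12 is possible iff c10 is an ancestor of c12.
Ancestors of c12: {c1, c11, c12, c13, c3}.
c10 is not among them, so fast-forward is not possible.

No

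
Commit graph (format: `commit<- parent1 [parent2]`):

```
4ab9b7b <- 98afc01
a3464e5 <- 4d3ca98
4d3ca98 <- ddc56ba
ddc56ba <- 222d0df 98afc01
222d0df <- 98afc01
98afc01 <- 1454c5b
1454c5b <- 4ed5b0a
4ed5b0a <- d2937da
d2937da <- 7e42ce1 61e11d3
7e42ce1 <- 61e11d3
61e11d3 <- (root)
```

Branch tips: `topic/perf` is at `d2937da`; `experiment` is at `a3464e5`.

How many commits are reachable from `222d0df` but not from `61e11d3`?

Reachable from 222d0df: {1454c5b, 222d0df, 4ed5b0a, 61e11d3, 7e42ce1, 98afc01, d2937da}.
Reachable from 61e11d3: {61e11d3}.
In 222d0df's history but not 61e11d3's: {1454c5b, 222d0df, 4ed5b0a, 7e42ce1, 98afc01, d2937da} — 6 commits.

6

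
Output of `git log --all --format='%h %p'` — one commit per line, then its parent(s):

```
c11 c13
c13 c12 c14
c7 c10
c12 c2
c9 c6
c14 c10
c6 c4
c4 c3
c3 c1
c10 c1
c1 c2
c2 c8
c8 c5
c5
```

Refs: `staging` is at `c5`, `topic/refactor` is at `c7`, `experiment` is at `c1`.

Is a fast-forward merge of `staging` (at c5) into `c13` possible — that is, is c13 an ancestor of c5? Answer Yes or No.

No

A fast-forward from c13 to c5 is possible iff c13 is an ancestor of c5.
Ancestors of c5: {c5}.
c13 is not among them, so fast-forward is not possible.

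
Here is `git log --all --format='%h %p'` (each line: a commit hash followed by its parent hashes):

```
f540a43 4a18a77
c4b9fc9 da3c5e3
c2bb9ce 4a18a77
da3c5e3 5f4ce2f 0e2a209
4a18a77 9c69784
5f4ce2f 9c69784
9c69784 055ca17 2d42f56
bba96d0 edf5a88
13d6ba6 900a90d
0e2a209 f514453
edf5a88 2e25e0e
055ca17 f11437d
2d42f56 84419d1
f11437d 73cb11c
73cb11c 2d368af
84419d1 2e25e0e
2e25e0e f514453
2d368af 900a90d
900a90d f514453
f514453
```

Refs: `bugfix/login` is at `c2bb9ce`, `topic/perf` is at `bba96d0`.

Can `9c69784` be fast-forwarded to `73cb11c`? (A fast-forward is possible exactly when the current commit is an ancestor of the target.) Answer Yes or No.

No

A fast-forward from 9c69784 to 73cb11c is possible iff 9c69784 is an ancestor of 73cb11c.
Ancestors of 73cb11c: {2d368af, 73cb11c, 900a90d, f514453}.
9c69784 is not among them, so fast-forward is not possible.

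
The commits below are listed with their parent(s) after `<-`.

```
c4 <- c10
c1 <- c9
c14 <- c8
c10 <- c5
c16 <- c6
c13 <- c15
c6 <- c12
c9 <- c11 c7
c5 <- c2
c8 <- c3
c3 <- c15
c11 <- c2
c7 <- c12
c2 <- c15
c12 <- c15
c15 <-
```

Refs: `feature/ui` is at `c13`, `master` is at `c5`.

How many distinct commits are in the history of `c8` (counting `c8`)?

Walking parent pointers from c8: reachable set = {c15, c3, c8}.
That is 3 commits.

3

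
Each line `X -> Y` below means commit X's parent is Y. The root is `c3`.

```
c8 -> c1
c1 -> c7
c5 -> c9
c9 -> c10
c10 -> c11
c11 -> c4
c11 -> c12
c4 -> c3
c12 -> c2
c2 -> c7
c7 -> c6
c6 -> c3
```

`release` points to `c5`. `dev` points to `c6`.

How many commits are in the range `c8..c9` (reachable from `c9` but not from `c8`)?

6

Reachable from c9: {c10, c11, c12, c2, c3, c4, c6, c7, c9}.
Reachable from c8: {c1, c3, c6, c7, c8}.
In c9's history but not c8's: {c10, c11, c12, c2, c4, c9} — 6 commits.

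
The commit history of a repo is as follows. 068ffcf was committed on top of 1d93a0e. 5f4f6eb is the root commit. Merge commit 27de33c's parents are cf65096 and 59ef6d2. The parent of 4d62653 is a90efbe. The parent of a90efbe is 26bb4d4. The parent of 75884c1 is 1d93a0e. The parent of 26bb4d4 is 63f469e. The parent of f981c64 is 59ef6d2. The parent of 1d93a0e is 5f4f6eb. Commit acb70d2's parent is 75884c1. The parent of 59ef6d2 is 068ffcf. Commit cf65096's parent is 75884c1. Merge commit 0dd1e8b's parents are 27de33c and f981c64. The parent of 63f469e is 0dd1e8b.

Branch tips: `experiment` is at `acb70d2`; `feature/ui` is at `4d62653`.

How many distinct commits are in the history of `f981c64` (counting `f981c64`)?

5

Walking parent pointers from f981c64: reachable set = {068ffcf, 1d93a0e, 59ef6d2, 5f4f6eb, f981c64}.
That is 5 commits.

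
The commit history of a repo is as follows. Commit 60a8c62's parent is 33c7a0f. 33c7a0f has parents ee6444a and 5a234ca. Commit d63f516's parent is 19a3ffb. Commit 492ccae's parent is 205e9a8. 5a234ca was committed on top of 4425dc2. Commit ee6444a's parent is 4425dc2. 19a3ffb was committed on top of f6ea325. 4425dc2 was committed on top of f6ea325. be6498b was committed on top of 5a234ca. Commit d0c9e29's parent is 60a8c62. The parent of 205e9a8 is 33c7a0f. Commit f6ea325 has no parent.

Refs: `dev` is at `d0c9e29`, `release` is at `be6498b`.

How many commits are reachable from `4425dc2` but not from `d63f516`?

1

Reachable from 4425dc2: {4425dc2, f6ea325}.
Reachable from d63f516: {19a3ffb, d63f516, f6ea325}.
In 4425dc2's history but not d63f516's: {4425dc2} — 1 commit.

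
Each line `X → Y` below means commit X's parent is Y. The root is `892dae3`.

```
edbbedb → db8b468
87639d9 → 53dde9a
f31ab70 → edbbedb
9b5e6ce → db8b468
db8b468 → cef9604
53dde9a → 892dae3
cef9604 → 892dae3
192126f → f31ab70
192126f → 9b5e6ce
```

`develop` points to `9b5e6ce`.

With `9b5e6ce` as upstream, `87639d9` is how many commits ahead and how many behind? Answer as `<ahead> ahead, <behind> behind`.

Reachable from 87639d9: {53dde9a, 87639d9, 892dae3}.
Reachable from 9b5e6ce: {892dae3, 9b5e6ce, cef9604, db8b468}.
Only in 87639d9's history (ahead): {53dde9a, 87639d9} — 2.
Only in 9b5e6ce's history (behind): {9b5e6ce, cef9604, db8b468} — 3.

2 ahead, 3 behind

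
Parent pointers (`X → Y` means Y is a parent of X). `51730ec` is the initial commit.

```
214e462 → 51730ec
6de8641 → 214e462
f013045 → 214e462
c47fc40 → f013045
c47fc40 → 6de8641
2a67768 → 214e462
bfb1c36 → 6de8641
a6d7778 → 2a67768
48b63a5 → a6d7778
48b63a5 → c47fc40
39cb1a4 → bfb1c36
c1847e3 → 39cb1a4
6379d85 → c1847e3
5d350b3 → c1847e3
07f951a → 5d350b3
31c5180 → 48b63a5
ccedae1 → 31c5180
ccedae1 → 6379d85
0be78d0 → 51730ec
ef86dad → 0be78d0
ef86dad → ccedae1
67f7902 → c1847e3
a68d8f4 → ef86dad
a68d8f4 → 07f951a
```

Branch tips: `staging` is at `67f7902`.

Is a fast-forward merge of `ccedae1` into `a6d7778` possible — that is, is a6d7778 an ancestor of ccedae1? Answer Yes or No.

Yes

A fast-forward from a6d7778 to ccedae1 is possible iff a6d7778 is an ancestor of ccedae1.
Ancestors of ccedae1: {214e462, 2a67768, 31c5180, 39cb1a4, 48b63a5, 51730ec, 6379d85, 6de8641, a6d7778, bfb1c36, c1847e3, c47fc40, ccedae1, f013045}.
a6d7778 is among them, so fast-forward is possible.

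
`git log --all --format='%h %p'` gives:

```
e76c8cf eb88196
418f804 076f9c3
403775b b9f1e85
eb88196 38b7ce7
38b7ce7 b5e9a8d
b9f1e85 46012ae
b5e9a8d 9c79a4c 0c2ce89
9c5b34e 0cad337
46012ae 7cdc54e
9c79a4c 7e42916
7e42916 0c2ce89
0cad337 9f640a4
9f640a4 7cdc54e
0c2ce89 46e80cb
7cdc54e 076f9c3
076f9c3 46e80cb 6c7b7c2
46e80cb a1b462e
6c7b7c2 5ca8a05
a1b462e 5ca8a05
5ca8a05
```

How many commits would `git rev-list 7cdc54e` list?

6

Walking parent pointers from 7cdc54e: reachable set = {076f9c3, 46e80cb, 5ca8a05, 6c7b7c2, 7cdc54e, a1b462e}.
That is 6 commits.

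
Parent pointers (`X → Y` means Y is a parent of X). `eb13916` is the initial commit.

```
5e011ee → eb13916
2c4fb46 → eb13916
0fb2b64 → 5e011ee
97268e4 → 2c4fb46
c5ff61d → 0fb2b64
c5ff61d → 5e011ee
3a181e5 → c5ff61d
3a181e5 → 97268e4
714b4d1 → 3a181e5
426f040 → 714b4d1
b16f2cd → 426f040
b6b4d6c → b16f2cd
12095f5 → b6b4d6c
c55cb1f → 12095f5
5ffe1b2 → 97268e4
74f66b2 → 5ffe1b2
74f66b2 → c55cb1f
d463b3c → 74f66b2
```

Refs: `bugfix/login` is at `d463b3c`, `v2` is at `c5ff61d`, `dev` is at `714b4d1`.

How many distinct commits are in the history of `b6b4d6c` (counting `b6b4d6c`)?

11

Walking parent pointers from b6b4d6c: reachable set = {0fb2b64, 2c4fb46, 3a181e5, 426f040, 5e011ee, 714b4d1, 97268e4, b16f2cd, b6b4d6c, c5ff61d, eb13916}.
That is 11 commits.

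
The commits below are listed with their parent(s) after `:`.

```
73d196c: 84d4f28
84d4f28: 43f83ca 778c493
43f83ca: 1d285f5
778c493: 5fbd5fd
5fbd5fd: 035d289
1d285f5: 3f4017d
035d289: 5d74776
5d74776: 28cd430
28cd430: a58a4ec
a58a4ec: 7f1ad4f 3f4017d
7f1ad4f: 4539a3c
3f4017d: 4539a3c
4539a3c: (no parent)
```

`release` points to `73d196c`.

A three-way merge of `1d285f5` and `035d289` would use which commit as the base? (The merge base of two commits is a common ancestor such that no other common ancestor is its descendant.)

3f4017d

Ancestors of 1d285f5: {1d285f5, 3f4017d, 4539a3c}.
Ancestors of 035d289: {035d289, 28cd430, 3f4017d, 4539a3c, 5d74776, 7f1ad4f, a58a4ec}.
Common ancestors: {3f4017d, 4539a3c}.
Among these, 3f4017d is not an ancestor of any other common ancestor — it is the merge base.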